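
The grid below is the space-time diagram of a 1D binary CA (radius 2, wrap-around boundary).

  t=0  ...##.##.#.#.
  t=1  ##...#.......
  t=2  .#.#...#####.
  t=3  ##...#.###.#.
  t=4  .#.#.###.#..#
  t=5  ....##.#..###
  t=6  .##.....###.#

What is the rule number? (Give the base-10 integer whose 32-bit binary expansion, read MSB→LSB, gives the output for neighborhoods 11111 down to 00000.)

3096418979

  nb #####: next=#  (t=2,i=9, bit31=1)
  nb ####.: next=.  (t=2,i=10, bit30=0)
  nb ###.#: next=#  (t=3,i=9, bit29=1)
  nb ###..: next=#  (t=2,i=11, bit28=1)
  nb ##.##: next=#  (t=0,i=5, bit27=1)
  nb ##.#.: next=.  (t=0,i=8, bit26=0)
  nb ##..#: next=.  (t=2,i=12, bit25=0)
  nb ##...: next=.  (t=1,i=2, bit24=0)
  nb #.###: next=#  (t=3,i=7, bit23=1)
  nb #.##.: next=.  (t=0,i=6, bit22=0)
  nb #.#.#: next=.  (t=0,i=9, bit21=0)
  nb #.#..: next=.  (t=0,i=11, bit20=0)
  nb #..##: next=#  (t=5,i=9, bit19=1)
  nb #..#.: next=#  (t=2,i=0, bit18=1)
  nb #...#: next=#  (t=1,i=3, bit17=1)
  nb #....: next=#  (t=0,i=0, bit16=1)
  nb .####: next=#  (t=2,i=8, bit15=1)
  nb .###.: next=.  (t=3,i=8, bit14=0)
  nb .##.#: next=.  (t=0,i=4, bit13=0)
  nb .##..: next=#  (t=1,i=1, bit12=1)
  nb .#.##: next=#  (t=3,i=6, bit11=1)
  nb .#.#.: next=.  (t=0,i=10, bit10=0)
  nb .#..#: next=#  (t=4,i=10, bit9=1)
  nb .#...: next=.  (t=0,i=12, bit8=0)
  nb ..###: next=#  (t=2,i=7, bit7=1)
  nb ..##.: next=.  (t=0,i=3, bit6=0)
  nb ..#.#: next=#  (t=2,i=1, bit5=1)
  nb ..#..: next=.  (t=1,i=5, bit4=0)
  nb ...##: next=.  (t=0,i=2, bit3=0)
  nb ...#.: next=.  (t=1,i=4, bit2=0)
  nb ....#: next=#  (t=0,i=1, bit1=1)
  nb .....: next=#  (t=1,i=8, bit0=1)
  bits 10111000100011111001101010100011 = 3096418979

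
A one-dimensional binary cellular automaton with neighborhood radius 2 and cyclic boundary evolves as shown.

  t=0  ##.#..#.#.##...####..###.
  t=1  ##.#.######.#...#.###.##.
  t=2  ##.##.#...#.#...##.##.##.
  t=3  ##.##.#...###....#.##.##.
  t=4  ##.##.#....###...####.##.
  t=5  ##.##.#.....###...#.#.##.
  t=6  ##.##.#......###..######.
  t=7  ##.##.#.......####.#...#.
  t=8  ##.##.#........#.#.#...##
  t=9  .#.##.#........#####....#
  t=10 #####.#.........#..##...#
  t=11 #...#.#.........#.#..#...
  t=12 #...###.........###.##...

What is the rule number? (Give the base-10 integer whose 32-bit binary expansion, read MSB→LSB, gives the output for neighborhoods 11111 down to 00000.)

863824944

  ##### -> .   bit 31 = 0  t=1,i=7
  ####. -> .   bit 30 = 0  t=0,i=17
  ###.# -> #   bit 29 = 1  t=0,i=23
  ###.. -> #   bit 28 = 1  t=0,i=18
  ##.## -> .   bit 27 = 0  t=0,i=24
  ##.#. -> .   bit 26 = 0  t=0,i=2
  ##..# -> #   bit 25 = 1  t=0,i=19
  ##... -> #   bit 24 = 1  t=0,i=12
  #.### -> .   bit 23 = 0  t=1,i=5
  #.##. -> #   bit 22 = 1  t=0,i=0
  #.#.# -> #   bit 21 = 1  t=0,i=8
  #.#.. -> #   bit 20 = 1  t=0,i=3
  #..## -> #   bit 19 = 1  t=0,i=20
  #..#. -> #   bit 18 = 1  t=0,i=5
  #...# -> .   bit 17 = 0  t=0,i=13
  #.... -> .   bit 16 = 0  t=3,i=14
  .#### -> #   bit 15 = 1  t=0,i=16
  .###. -> #   bit 14 = 1  t=0,i=22
  .##.# -> #   bit 13 = 1  t=0,i=1
  .##.. -> .   bit 12 = 0  t=0,i=11
  .#.## -> #   bit 11 = 1  t=0,i=9
  .#.#. -> #   bit 10 = 1  t=0,i=7
  .#..# -> .   bit 9 = 0  t=0,i=4
  .#... -> .   bit 8 = 0  t=1,i=13
  ..### -> .   bit 7 = 0  t=0,i=15
  ..##. -> .   bit 6 = 0  t=2,i=16
  ..#.# -> #   bit 5 = 1  t=0,i=6
  ..#.. -> #   bit 4 = 1  t=10,i=16
  ...## -> .   bit 3 = 0  t=0,i=14
  ...#. -> .   bit 2 = 0  t=1,i=15
  ....# -> .   bit 1 = 0  t=3,i=15
  ..... -> .   bit 0 = 0  t=5,i=9
  bits 00110011011111001110110000110000 = 863824944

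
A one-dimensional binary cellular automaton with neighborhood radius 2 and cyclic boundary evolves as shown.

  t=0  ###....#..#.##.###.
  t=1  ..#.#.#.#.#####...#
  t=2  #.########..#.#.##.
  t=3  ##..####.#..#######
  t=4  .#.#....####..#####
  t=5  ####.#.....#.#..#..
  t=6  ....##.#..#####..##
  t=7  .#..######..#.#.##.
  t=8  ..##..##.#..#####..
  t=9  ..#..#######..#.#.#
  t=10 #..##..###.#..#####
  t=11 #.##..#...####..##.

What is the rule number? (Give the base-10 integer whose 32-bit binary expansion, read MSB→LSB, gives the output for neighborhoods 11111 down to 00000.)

2625318500

  [31] ##### => #  t=1,i=12
  [30] ####. => .  t=1,i=13
  [29] ###.# => .  t=0,i=17
  [28] ###.. => #  t=0,i=2
  [27] ##.## => #  t=0,i=14
  [26] ##.#. => #  t=2,i=18
  [25] ##..# => .  t=2,i=10
  [24] ##... => .  t=0,i=3
  [23] #.### => .  t=0,i=0
  [22] #.##. => #  t=0,i=12
  [21] #.#.# => #  t=1,i=4
  [20] #.#.. => #  t=3,i=9
  [19] #..## => #  t=3,i=3
  [18] #..#. => .  t=0,i=9
  [17] #...# => #  t=1,i=16
  [16] #.... => #  t=0,i=4
  [15] .#### => .  t=1,i=11
  [14] .###. => .  t=0,i=1
  [13] .##.# => #  t=0,i=13
  [12] .##.. => .  t=6,i=18
  [11] .#.## => #  t=0,i=11
  [10] .#.#. => #  t=1,i=3
  [9] .#..# => #  t=0,i=8
  [8] .#... => .  t=4,i=4
  [7] ..### => .  t=3,i=4
  [6] ..##. => #  t=6,i=4
  [5] ..#.# => #  t=0,i=10
  [4] ..#.. => .  t=0,i=7
  [3] ...## => .  t=4,i=7
  [2] ...#. => #  t=0,i=6
  [1] ....# => .  t=0,i=5
  [0] ..... => .  t=5,i=8
  bits 10011100011110110010111001100100 = 2625318500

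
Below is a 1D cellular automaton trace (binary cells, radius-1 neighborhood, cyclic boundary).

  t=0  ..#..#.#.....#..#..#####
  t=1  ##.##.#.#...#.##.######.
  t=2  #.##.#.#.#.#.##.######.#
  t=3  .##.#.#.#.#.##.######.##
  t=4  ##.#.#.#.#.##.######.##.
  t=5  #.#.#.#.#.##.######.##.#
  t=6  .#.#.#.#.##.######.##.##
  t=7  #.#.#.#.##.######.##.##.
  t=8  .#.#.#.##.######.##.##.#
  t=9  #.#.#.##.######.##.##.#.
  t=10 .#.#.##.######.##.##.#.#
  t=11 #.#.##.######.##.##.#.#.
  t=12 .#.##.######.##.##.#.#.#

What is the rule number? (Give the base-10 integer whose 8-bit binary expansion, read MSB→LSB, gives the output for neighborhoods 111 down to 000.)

186

  ### -> #   bit 7 = 1  t=0,i=20
  ##. -> .   bit 6 = 0  t=0,i=23
  #.# -> #   bit 5 = 1  t=0,i=6
  #.. -> #   bit 4 = 1  t=0,i=0
  .## -> #   bit 3 = 1  t=0,i=19
  .#. -> .   bit 2 = 0  t=0,i=2
  ..# -> #   bit 1 = 1  t=0,i=1
  ... -> .   bit 0 = 0  t=0,i=9
  bits 10111010 = 186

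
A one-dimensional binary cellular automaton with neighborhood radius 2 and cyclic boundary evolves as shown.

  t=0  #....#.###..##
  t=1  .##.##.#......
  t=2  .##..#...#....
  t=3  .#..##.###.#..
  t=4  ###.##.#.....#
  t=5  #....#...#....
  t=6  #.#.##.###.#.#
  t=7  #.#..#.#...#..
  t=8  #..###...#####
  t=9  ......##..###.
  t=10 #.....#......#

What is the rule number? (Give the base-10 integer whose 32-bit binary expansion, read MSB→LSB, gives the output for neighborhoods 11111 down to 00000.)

  ##### -> #   bit 31 = 1  t=8,i=11
  ####. -> .   bit 30 = 0  t=4,i=1
  ###.# -> .   bit 29 = 0  t=3,i=9
  ###.. -> .   bit 28 = 0  t=0,i=0
  ##.## -> .   bit 27 = 0  t=1,i=3
  ##.#. -> .   bit 26 = 0  t=1,i=6
  ##..# -> .   bit 25 = 0  t=0,i=10
  ##... -> #   bit 24 = 1  t=0,i=1
  #.### -> #   bit 23 = 1  t=0,i=7
  #.##. -> .   bit 22 = 0  t=1,i=4
  #.#.# -> #   bit 21 = 1  t=6,i=2
  #.#.. -> .   bit 20 = 0  t=1,i=7
  #..## -> .   bit 19 = 0  t=0,i=11
  #..#. -> #   bit 18 = 1  t=2,i=4
  #...# -> #   bit 17 = 1  t=2,i=7
  #.... -> #   bit 16 = 1  t=0,i=2
  .#### -> #   bit 15 = 1  t=4,i=0
  .###. -> .   bit 14 = 0  t=0,i=8
  .##.# -> #   bit 13 = 1  t=1,i=2
  .##.. -> .   bit 12 = 0  t=2,i=2
  .#.## -> .   bit 11 = 0  t=0,i=6
  .#.#. -> .   bit 10 = 0  t=7,i=1
  .#..# -> #   bit 9 = 1  t=3,i=2
  .#... -> .   bit 8 = 0  t=1,i=8
  ..### -> .   bit 7 = 0  t=0,i=12
  ..##. -> #   bit 6 = 1  t=1,i=1
  ..#.# -> #   bit 5 = 1  t=0,i=5
  ..#.. -> #   bit 4 = 1  t=2,i=5
  ...## -> .   bit 3 = 0  t=1,i=0
  ...#. -> #   bit 2 = 1  t=0,i=4
  ....# -> .   bit 1 = 0  t=0,i=3
  ..... -> .   bit 0 = 0  t=1,i=10
  bits 10000001101001111010001001110100 = 2175246964

2175246964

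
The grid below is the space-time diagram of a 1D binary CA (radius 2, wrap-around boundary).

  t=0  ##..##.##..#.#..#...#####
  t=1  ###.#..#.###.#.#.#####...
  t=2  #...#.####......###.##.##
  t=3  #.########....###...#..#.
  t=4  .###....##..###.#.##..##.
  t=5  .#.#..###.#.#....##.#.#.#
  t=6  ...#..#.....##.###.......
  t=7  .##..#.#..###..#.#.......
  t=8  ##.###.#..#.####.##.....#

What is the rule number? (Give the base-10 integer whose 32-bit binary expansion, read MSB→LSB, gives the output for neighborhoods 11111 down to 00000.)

  nb #####: next=.  (t=0,i=22, bit31=0)
  nb ####.: next=#  (t=0,i=0, bit30=1)
  nb ###.#: next=.  (t=1,i=2, bit29=0)
  nb ###..: next=#  (t=0,i=1, bit28=1)
  nb ##.##: next=.  (t=0,i=6, bit27=0)
  nb ##.#.: next=.  (t=1,i=3, bit26=0)
  nb ##..#: next=#  (t=0,i=2, bit25=1)
  nb ##...: next=.  (t=1,i=22, bit24=0)
  nb #.###: next=#  (t=1,i=9, bit23=1)
  nb #.##.: next=#  (t=0,i=7, bit22=1)
  nb #.#.#: next=.  (t=1,i=13, bit21=0)
  nb #.#..: next=#  (t=0,i=13, bit20=1)
  nb #..##: next=.  (t=0,i=3, bit19=0)
  nb #..#.: next=#  (t=0,i=10, bit18=1)
  nb #...#: next=#  (t=0,i=18, bit17=1)
  nb #....: next=.  (t=2,i=11, bit16=0)
  nb .####: next=#  (t=0,i=21, bit15=1)
  nb .###.: next=.  (t=1,i=1, bit14=0)
  nb .##.#: next=.  (t=0,i=5, bit13=0)
  nb .##..: next=.  (t=0,i=8, bit12=0)
  nb .#.##: next=#  (t=1,i=8, bit11=1)
  nb .#.#.: next=.  (t=0,i=12, bit10=0)
  nb .#..#: next=.  (t=0,i=14, bit9=0)
  nb .#...: next=#  (t=0,i=17, bit8=1)
  nb ..###: next=#  (t=0,i=20, bit7=1)
  nb ..##.: next=#  (t=0,i=4, bit6=1)
  nb ..#.#: next=#  (t=0,i=11, bit5=1)
  nb ..#..: next=.  (t=0,i=16, bit4=0)
  nb ...##: next=#  (t=0,i=19, bit3=1)
  nb ...#.: next=#  (t=2,i=3, bit2=1)
  nb ....#: next=#  (t=2,i=14, bit1=1)
  nb .....: next=.  (t=2,i=12, bit0=0)
  bits 01010010110101101000100111101110 = 1389791726

1389791726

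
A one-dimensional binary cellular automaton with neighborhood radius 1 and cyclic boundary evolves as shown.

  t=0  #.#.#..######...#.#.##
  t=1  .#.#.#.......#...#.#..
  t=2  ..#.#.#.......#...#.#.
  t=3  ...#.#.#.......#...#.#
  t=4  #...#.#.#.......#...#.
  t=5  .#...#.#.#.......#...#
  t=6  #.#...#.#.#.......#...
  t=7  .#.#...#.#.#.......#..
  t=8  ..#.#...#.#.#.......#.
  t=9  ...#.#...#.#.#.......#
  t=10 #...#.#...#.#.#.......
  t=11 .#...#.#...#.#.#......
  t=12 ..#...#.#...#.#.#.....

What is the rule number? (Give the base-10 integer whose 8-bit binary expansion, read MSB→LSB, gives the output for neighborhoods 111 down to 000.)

  ### -> .   bit 7 = 0  t=0,i=8
  ##. -> .   bit 6 = 0  t=0,i=0
  #.# -> #   bit 5 = 1  t=0,i=1
  #.. -> #   bit 4 = 1  t=0,i=5
  .## -> .   bit 3 = 0  t=0,i=7
  .#. -> .   bit 2 = 0  t=0,i=2
  ..# -> .   bit 1 = 0  t=0,i=6
  ... -> .   bit 0 = 0  t=0,i=14
  bits 00110000 = 48

48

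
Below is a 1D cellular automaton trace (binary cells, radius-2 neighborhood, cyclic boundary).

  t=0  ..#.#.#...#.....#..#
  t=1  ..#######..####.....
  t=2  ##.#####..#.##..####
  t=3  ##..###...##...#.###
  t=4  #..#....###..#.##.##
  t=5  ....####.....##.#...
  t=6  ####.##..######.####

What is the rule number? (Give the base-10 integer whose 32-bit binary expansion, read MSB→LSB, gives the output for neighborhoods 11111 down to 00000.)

3762007403

  [31] ##### => #  t=1,i=4
  [30] ####. => #  t=1,i=7
  [29] ###.# => #  t=2,i=1
  [28] ###.. => .  t=1,i=8
  [27] ##.## => .  t=2,i=2
  [26] ##.#. => .  t=5,i=15
  [25] ##..# => .  t=1,i=9
  [24] ##... => .  t=1,i=15
  [23] #.### => .  t=2,i=3
  [22] #.##. => .  t=2,i=12
  [21] #.#.# => #  t=0,i=4
  [20] #.#.. => #  t=0,i=6
  [19] #..## => #  t=1,i=10
  [18] #..#. => .  t=0,i=1
  [17] #...# => #  t=0,i=8
  [16] #.... => #  t=0,i=12
  [15] .#### => #  t=1,i=3
  [14] .###. => .  t=3,i=5
  [13] .##.# => #  t=4,i=16
  [12] .##.. => .  t=2,i=13
  [11] .#.## => #  t=2,i=11
  [10] .#.#. => #  t=0,i=3
  [9] .#..# => .  t=0,i=0
  [8] .#... => #  t=0,i=7
  [7] ..### => .  t=1,i=2
  [6] ..##. => #  t=3,i=10
  [5] ..#.# => #  t=0,i=2
  [4] ..#.. => .  t=0,i=10
  [3] ...## => #  t=1,i=1
  [2] ...#. => .  t=0,i=9
  [1] ....# => #  t=0,i=14
  [0] ..... => #  t=0,i=13
  bits 11100000001110111010110101101011 = 3762007403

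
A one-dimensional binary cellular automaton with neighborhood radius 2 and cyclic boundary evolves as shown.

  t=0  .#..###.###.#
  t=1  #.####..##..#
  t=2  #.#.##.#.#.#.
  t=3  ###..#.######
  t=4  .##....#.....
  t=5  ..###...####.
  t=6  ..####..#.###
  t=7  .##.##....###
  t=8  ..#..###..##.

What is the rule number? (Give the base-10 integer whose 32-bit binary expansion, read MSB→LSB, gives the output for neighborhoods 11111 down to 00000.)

1370060673

  nb #####: next=.  (t=3,i=0, bit31=0)
  nb ####.: next=#  (t=1,i=4, bit30=1)
  nb ###.#: next=.  (t=0,i=6, bit29=0)
  nb ###..: next=#  (t=1,i=5, bit28=1)
  nb ##.##: next=.  (t=0,i=7, bit27=0)
  nb ##.#.: next=.  (t=0,i=11, bit26=0)
  nb ##..#: next=.  (t=1,i=6, bit25=0)
  nb ##...: next=#  (t=4,i=3, bit24=1)
  nb #.###: next=#  (t=0,i=8, bit23=1)
  nb #.##.: next=.  (t=2,i=4, bit22=0)
  nb #.#.#: next=#  (t=0,i=12, bit21=1)
  nb #.#..: next=.  (t=0,i=1, bit20=0)
  nb #..##: next=#  (t=0,i=3, bit19=1)
  nb #..#.: next=.  (t=3,i=4, bit18=0)
  nb #...#: next=.  (t=5,i=0, bit17=0)
  nb #....: next=#  (t=4,i=4, bit16=1)
  nb .####: next=.  (t=1,i=3, bit15=0)
  nb .###.: next=#  (t=0,i=5, bit14=1)
  nb .##.#: next=#  (t=1,i=0, bit13=1)
  nb .##..: next=#  (t=1,i=9, bit12=1)
  nb .#.##: next=.  (t=2,i=3, bit11=0)
  nb .#.#.: next=#  (t=0,i=0, bit10=1)
  nb .#..#: next=#  (t=0,i=2, bit9=1)
  nb .#...: next=#  (t=4,i=8, bit8=1)
  nb ..###: next=#  (t=0,i=4, bit7=1)
  nb ..##.: next=.  (t=1,i=8, bit6=0)
  nb ..#.#: next=.  (t=3,i=5, bit5=0)
  nb ..#..: next=.  (t=4,i=7, bit4=0)
  nb ...##: next=.  (t=4,i=0, bit3=0)
  nb ...#.: next=.  (t=4,i=6, bit2=0)
  nb ....#: next=.  (t=4,i=5, bit1=0)
  nb .....: next=#  (t=4,i=10, bit0=1)
  bits 01010001101010010111011110000001 = 1370060673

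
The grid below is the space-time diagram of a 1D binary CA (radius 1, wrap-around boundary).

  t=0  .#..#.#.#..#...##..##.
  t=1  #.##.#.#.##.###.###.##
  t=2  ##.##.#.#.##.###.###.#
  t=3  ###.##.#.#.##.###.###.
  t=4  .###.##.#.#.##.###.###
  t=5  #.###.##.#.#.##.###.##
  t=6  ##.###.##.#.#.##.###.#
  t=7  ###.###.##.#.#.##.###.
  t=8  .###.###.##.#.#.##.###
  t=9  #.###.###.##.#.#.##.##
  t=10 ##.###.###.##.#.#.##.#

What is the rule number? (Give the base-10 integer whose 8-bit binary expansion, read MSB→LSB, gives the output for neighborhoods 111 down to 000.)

243

  ### -> #   bit 7 = 1  t=1,i=13
  ##. -> #   bit 6 = 1  t=0,i=16
  #.# -> #   bit 5 = 1  t=0,i=5
  #.. -> #   bit 4 = 1  t=0,i=2
  .## -> .   bit 3 = 0  t=0,i=15
  .#. -> .   bit 2 = 0  t=0,i=1
  ..# -> #   bit 1 = 1  t=0,i=0
  ... -> #   bit 0 = 1  t=0,i=13
  bits 11110011 = 243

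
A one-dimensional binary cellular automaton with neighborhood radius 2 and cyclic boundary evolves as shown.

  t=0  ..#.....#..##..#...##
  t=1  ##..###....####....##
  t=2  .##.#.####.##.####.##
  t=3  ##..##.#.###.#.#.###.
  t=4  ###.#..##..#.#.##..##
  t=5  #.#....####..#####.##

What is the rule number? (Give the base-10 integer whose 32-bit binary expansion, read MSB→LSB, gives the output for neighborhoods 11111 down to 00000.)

3143997635

  ##### -> #   bit 31 = 1  t=4,i=0
  ####. -> .   bit 30 = 0  t=1,i=0
  ###.# -> #   bit 29 = 1  t=2,i=9
  ###.. -> #   bit 28 = 1  t=1,i=1
  ##.## -> #   bit 27 = 1  t=2,i=0
  ##.#. -> .   bit 26 = 0  t=2,i=3
  ##..# -> #   bit 25 = 1  t=0,i=0
  ##... -> #   bit 24 = 1  t=1,i=7
  #.### -> .   bit 23 = 0  t=2,i=6
  #.##. -> #   bit 22 = 1  t=2,i=1
  #.#.# -> #   bit 21 = 1  t=2,i=4
  #.#.. -> .   bit 20 = 0  t=4,i=4
  #..## -> .   bit 19 = 0  t=0,i=10
  #..#. -> #   bit 18 = 1  t=0,i=1
  #...# -> .   bit 17 = 0  t=0,i=17
  #.... -> #   bit 16 = 1  t=0,i=4
  .#### -> #   bit 15 = 1  t=1,i=12
  .###. -> .   bit 14 = 0  t=1,i=5
  .##.# -> .   bit 13 = 0  t=2,i=2
  .##.. -> #   bit 12 = 1  t=0,i=12
  .#.## -> #   bit 11 = 1  t=2,i=5
  .#.#. -> .   bit 10 = 0  t=3,i=14
  .#..# -> .   bit 9 = 0  t=0,i=9
  .#... -> .   bit 8 = 0  t=0,i=3
  ..### -> #   bit 7 = 1  t=1,i=4
  ..##. -> #   bit 6 = 1  t=0,i=11
  ..#.# -> .   bit 5 = 0  t=4,i=11
  ..#.. -> .   bit 4 = 0  t=0,i=2
  ...## -> .   bit 3 = 0  t=0,i=18
  ...#. -> .   bit 2 = 0  t=0,i=7
  ....# -> #   bit 1 = 1  t=0,i=6
  ..... -> #   bit 0 = 1  t=0,i=5
  bits 10111011011001011001100011000011 = 3143997635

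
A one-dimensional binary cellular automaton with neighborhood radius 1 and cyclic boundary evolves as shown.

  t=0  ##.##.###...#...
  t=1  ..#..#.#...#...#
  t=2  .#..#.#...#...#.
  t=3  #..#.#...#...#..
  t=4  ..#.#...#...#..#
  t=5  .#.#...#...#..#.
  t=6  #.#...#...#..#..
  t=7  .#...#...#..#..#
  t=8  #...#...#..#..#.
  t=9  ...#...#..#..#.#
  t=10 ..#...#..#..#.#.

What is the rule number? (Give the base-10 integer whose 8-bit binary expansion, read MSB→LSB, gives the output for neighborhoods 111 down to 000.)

  [7] ### => #  t=0,i=7
  [6] ##. => .  t=0,i=1
  [5] #.# => #  t=0,i=2
  [4] #.. => .  t=0,i=9
  [3] .## => .  t=0,i=0
  [2] .#. => .  t=0,i=12
  [1] ..# => #  t=0,i=11
  [0] ... => .  t=0,i=10
  bits 10100010 = 162

162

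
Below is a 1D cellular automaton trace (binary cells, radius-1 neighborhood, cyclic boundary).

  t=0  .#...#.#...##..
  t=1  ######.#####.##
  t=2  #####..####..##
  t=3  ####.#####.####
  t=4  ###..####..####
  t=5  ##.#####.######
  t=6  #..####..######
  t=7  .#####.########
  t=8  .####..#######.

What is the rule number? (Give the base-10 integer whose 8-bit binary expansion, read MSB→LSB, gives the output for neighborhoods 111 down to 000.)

  ### -> #   bit 7 = 1  t=1,i=0
  ##. -> .   bit 6 = 0  t=0,i=12
  #.# -> .   bit 5 = 0  t=0,i=6
  #.. -> #   bit 4 = 1  t=0,i=2
  .## -> #   bit 3 = 1  t=0,i=11
  .#. -> #   bit 2 = 1  t=0,i=1
  ..# -> #   bit 1 = 1  t=0,i=0
  ... -> #   bit 0 = 1  t=0,i=3
  bits 10011111 = 159

159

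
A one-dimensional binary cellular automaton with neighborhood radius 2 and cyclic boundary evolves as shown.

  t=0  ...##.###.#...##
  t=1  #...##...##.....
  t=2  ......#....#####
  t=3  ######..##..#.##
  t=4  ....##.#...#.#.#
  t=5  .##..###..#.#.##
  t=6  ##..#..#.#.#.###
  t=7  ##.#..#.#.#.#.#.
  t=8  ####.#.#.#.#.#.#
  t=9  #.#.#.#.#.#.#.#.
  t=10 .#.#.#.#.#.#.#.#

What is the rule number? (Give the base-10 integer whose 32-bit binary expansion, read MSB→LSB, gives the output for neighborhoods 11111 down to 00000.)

1566419975

  ##### -> .   bit 31 = 0  t=2,i=13
  ####. -> #   bit 30 = 1  t=2,i=14
  ###.# -> .   bit 29 = 0  t=0,i=8
  ###.. -> #   bit 28 = 1  t=2,i=15
  ##.## -> #   bit 27 = 1  t=0,i=5
  ##.#. -> #   bit 26 = 1  t=0,i=9
  ##..# -> .   bit 25 = 0  t=3,i=6
  ##... -> #   bit 24 = 1  t=0,i=0
  #.### -> .   bit 23 = 0  t=0,i=6
  #.##. -> #   bit 22 = 1  t=5,i=1
  #.#.# -> .   bit 21 = 0  t=4,i=13
  #.#.. -> #   bit 20 = 1  t=0,i=10
  #..## -> #   bit 19 = 1  t=3,i=7
  #..#. -> #   bit 18 = 1  t=3,i=11
  #...# -> .   bit 17 = 0  t=0,i=1
  #.... -> #   bit 16 = 1  t=1,i=12
  .#### -> #   bit 15 = 1  t=2,i=12
  .###. -> .   bit 14 = 0  t=0,i=7
  .##.# -> #   bit 13 = 1  t=0,i=4
  .##.. -> .   bit 12 = 0  t=0,i=15
  .#.## -> #   bit 11 = 1  t=3,i=13
  .#.#. -> #   bit 10 = 1  t=4,i=12
  .#..# -> .   bit 9 = 0  t=6,i=5
  .#... -> .   bit 8 = 0  t=0,i=11
  ..### -> .   bit 7 = 0  t=2,i=11
  ..##. -> .   bit 6 = 0  t=0,i=3
  ..#.# -> .   bit 5 = 0  t=3,i=12
  ..#.. -> .   bit 4 = 0  t=1,i=0
  ...## -> .   bit 3 = 0  t=0,i=2
  ...#. -> #   bit 2 = 1  t=1,i=15
  ....# -> #   bit 1 = 1  t=1,i=14
  ..... -> #   bit 0 = 1  t=1,i=13
  bits 01011101010111011010110000000111 = 1566419975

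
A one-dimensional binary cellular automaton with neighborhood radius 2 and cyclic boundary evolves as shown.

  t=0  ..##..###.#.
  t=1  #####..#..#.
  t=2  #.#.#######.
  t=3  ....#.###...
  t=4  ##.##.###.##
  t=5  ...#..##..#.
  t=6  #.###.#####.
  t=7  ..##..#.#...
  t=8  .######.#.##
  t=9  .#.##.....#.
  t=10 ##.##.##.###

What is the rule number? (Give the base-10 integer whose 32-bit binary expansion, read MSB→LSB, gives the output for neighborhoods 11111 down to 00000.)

2463584893

  [31] ##### => #  t=1,i=2
  [30] ####. => .  t=1,i=3
  [29] ###.# => .  t=0,i=8
  [28] ###.. => #  t=1,i=4
  [27] ##.## => .  t=4,i=2
  [26] ##.#. => .  t=0,i=9
  [25] ##..# => #  t=0,i=4
  [24] ##... => .  t=3,i=9
  [23] #.### => #  t=1,i=0
  [22] #.##. => #  t=4,i=3
  [21] #.#.# => .  t=2,i=0
  [20] #.#.. => #  t=0,i=10
  [19] #..## => .  t=0,i=5
  [18] #..#. => #  t=1,i=6
  [17] #...# => #  t=0,i=0
  [16] #.... => #  t=3,i=10
  [15] .#### => .  t=1,i=1
  [14] .###. => #  t=0,i=7
  [13] .##.# => .  t=4,i=4
  [12] .##.. => #  t=0,i=3
  [11] .#.## => .  t=1,i=11
  [10] .#.#. => .  t=2,i=1
  [9] .#..# => #  t=1,i=8
  [8] .#... => .  t=0,i=11
  [7] ..### => .  t=0,i=6
  [6] ..##. => #  t=0,i=2
  [5] ..#.# => #  t=1,i=10
  [4] ..#.. => #  t=1,i=7
  [3] ...## => #  t=0,i=1
  [2] ...#. => #  t=3,i=3
  [1] ....# => .  t=3,i=2
  [0] ..... => #  t=3,i=0
  bits 10010010110101110101001001111101 = 2463584893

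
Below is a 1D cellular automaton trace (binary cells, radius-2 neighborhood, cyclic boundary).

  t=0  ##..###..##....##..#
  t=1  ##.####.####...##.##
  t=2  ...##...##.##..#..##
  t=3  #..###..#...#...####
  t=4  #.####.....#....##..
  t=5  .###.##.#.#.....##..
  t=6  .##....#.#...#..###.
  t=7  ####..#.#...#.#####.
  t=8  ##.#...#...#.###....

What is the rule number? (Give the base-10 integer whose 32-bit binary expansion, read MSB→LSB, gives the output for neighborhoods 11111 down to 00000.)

361291461

  nb #####: next=.  (t=3,i=18, bit31=0)
  nb ####.: next=.  (t=1,i=0, bit30=0)
  nb ###.#: next=.  (t=1,i=1, bit29=0)
  nb ###..: next=#  (t=0,i=1, bit28=1)
  nb ##.##: next=.  (t=1,i=2, bit27=0)
  nb ##.#.: next=#  (t=5,i=7, bit26=1)
  nb ##..#: next=.  (t=0,i=2, bit25=0)
  nb ##...: next=#  (t=0,i=11, bit24=1)
  nb #.###: next=#  (t=1,i=3, bit23=1)
  nb #.##.: next=.  (t=2,i=11, bit22=0)
  nb #.#.#: next=.  (t=5,i=8, bit21=0)
  nb #.#..: next=.  (t=5,i=10, bit20=0)
  nb #..##: next=#  (t=0,i=3, bit19=1)
  nb #..#.: next=.  (t=2,i=14, bit18=0)
  nb #...#: next=.  (t=1,i=13, bit17=0)
  nb #....: next=.  (t=0,i=12, bit16=0)
  nb .####: next=#  (t=1,i=4, bit15=1)
  nb .###.: next=#  (t=0,i=0, bit14=1)
  nb .##.#: next=.  (t=1,i=16, bit13=0)
  nb .##..: next=#  (t=0,i=10, bit12=1)
  nb .#.##: next=#  (t=4,i=1, bit11=1)
  nb .#.#.: next=#  (t=5,i=9, bit10=1)
  nb .#..#: next=#  (t=2,i=16, bit9=1)
  nb .#...: next=.  (t=3,i=9, bit8=0)
  nb ..###: next=#  (t=0,i=4, bit7=1)
  nb ..##.: next=#  (t=0,i=9, bit6=1)
  nb ..#.#: next=.  (t=4,i=0, bit5=0)
  nb ..#..: next=.  (t=2,i=15, bit4=0)
  nb ...##: next=.  (t=0,i=14, bit3=0)
  nb ...#.: next=#  (t=3,i=11, bit2=1)
  nb ....#: next=.  (t=0,i=13, bit1=0)
  nb .....: next=#  (t=4,i=8, bit0=1)
  bits 00010101100010001101111011000101 = 361291461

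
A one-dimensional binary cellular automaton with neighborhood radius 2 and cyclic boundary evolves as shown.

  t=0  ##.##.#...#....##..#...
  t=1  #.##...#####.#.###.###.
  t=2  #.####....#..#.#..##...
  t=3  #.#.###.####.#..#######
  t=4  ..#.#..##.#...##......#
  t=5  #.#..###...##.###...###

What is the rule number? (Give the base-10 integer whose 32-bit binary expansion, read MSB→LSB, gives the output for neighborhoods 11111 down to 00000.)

1542067062

  nb #####: next=.  (t=1,i=9, bit31=0)
  nb ####.: next=#  (t=1,i=10, bit30=1)
  nb ###.#: next=.  (t=1,i=11, bit29=0)
  nb ###..: next=#  (t=2,i=5, bit28=1)
  nb ##.##: next=#  (t=0,i=2, bit27=1)
  nb ##.#.: next=.  (t=0,i=5, bit26=0)
  nb ##..#: next=#  (t=0,i=17, bit25=1)
  nb ##...: next=#  (t=1,i=4, bit24=1)
  nb #.###: next=#  (t=1,i=15, bit23=1)
  nb #.##.: next=#  (t=0,i=3, bit22=1)
  nb #.#.#: next=#  (t=1,i=0, bit21=1)
  nb #.#..: next=.  (t=0,i=6, bit20=0)
  nb #..##: next=#  (t=2,i=17, bit19=1)
  nb #..#.: next=.  (t=0,i=18, bit18=0)
  nb #...#: next=#  (t=0,i=8, bit17=1)
  nb #....: next=.  (t=0,i=12, bit16=0)
  nb .####: next=.  (t=1,i=8, bit15=0)
  nb .###.: next=.  (t=1,i=16, bit14=0)
  nb .##.#: next=.  (t=0,i=1, bit13=0)
  nb .##..: next=#  (t=0,i=16, bit12=1)
  nb .#.##: next=.  (t=1,i=1, bit11=0)
  nb .#.#.: next=.  (t=2,i=14, bit10=0)
  nb .#..#: next=#  (t=2,i=11, bit9=1)
  nb .#...: next=#  (t=0,i=7, bit8=1)
  nb ..###: next=.  (t=1,i=7, bit7=0)
  nb ..##.: next=#  (t=0,i=0, bit6=1)
  nb ..#.#: next=#  (t=2,i=0, bit5=1)
  nb ..#..: next=#  (t=0,i=10, bit4=1)
  nb ...##: next=.  (t=0,i=14, bit3=0)
  nb ...#.: next=#  (t=0,i=9, bit2=1)
  nb ....#: next=#  (t=0,i=13, bit1=1)
  nb .....: next=.  (t=4,i=18, bit0=0)
  bits 01011011111010100001001101110110 = 1542067062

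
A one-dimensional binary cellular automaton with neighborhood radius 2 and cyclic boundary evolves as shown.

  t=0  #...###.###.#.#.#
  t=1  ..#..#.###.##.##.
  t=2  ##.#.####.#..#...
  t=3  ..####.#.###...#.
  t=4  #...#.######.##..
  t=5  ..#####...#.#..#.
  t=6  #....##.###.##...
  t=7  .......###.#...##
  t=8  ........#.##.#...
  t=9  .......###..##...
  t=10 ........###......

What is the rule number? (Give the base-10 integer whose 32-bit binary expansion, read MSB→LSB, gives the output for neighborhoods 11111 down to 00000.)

  [31] ##### => .  t=4,i=8
  [30] ####. => #  t=2,i=7
  [29] ###.# => .  t=0,i=6
  [28] ###.. => #  t=3,i=11
  [27] ##.## => #  t=0,i=7
  [26] ##.#. => #  t=0,i=11
  [25] ##..# => #  t=4,i=15
  [24] ##... => .  t=0,i=1
  [23] #.### => #  t=0,i=8
  [22] #.##. => .  t=0,i=16
  [21] #.#.# => #  t=0,i=12
  [20] #.#.. => #  t=2,i=10
  [19] #..## => .  t=9,i=11
  [18] #..#. => .  t=1,i=4
  [17] #...# => #  t=0,i=2
  [16] #.... => .  t=6,i=2
  [15] .#### => .  t=2,i=6
  [14] .###. => #  t=0,i=5
  [13] .##.# => .  t=1,i=12
  [12] .##.. => .  t=0,i=0
  [11] .#.## => #  t=0,i=15
  [10] .#.#. => .  t=0,i=13
  [9] .#..# => #  t=1,i=3
  [8] .#... => .  t=2,i=14
  [7] ..### => .  t=0,i=4
  [6] ..##. => .  t=2,i=0
  [5] ..#.# => #  t=1,i=5
  [4] ..#.. => .  t=1,i=2
  [3] ...## => .  t=0,i=3
  [2] ...#. => #  t=1,i=1
  [1] ....# => .  t=6,i=3
  [0] ..... => .  t=7,i=2
  bits 01011110101100100100101000100100 = 1588742692

1588742692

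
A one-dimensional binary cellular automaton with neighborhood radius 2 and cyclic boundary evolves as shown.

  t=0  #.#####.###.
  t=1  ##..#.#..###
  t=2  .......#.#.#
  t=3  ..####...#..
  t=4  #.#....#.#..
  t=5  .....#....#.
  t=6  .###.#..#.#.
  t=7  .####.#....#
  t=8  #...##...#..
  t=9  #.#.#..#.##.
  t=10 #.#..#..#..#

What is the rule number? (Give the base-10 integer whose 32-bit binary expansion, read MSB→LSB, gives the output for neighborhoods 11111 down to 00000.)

2753710803

  nb #####: next=#  (t=0,i=4, bit31=1)
  nb ####.: next=.  (t=0,i=5, bit30=0)
  nb ###.#: next=#  (t=0,i=6, bit29=1)
  nb ###..: next=.  (t=1,i=1, bit28=0)
  nb ##.##: next=.  (t=0,i=7, bit27=0)
  nb ##.#.: next=#  (t=0,i=11, bit26=1)
  nb ##..#: next=.  (t=1,i=2, bit25=0)
  nb ##...: next=.  (t=3,i=6, bit24=0)
  nb #.###: next=.  (t=0,i=2, bit23=0)
  nb #.##.: next=.  (t=9,i=9, bit22=0)
  nb #.#.#: next=#  (t=0,i=0, bit21=1)
  nb #.#..: next=.  (t=1,i=6, bit20=0)
  nb #..##: next=.  (t=1,i=8, bit19=0)
  nb #..#.: next=.  (t=1,i=3, bit18=0)
  nb #...#: next=#  (t=3,i=7, bit17=1)
  nb #....: next=.  (t=2,i=1, bit16=0)
  nb .####: next=.  (t=0,i=3, bit15=0)
  nb .###.: next=#  (t=0,i=9, bit14=1)
  nb .##.#: next=.  (t=9,i=10, bit13=0)
  nb .##..: next=.  (t=8,i=5, bit12=0)
  nb .#.##: next=#  (t=0,i=1, bit11=1)
  nb .#.#.: next=.  (t=1,i=5, bit10=0)
  nb .#..#: next=#  (t=1,i=7, bit9=1)
  nb .#...: next=.  (t=2,i=0, bit8=0)
  nb ..###: next=#  (t=1,i=9, bit7=1)
  nb ..##.: next=#  (t=8,i=4, bit6=1)
  nb ..#.#: next=.  (t=1,i=4, bit5=0)
  nb ..#..: next=#  (t=3,i=9, bit4=1)
  nb ...##: next=.  (t=3,i=1, bit3=0)
  nb ...#.: next=.  (t=2,i=6, bit2=0)
  nb ....#: next=#  (t=2,i=5, bit1=1)
  nb .....: next=#  (t=2,i=2, bit0=1)
  bits 10100100001000100100101011010011 = 2753710803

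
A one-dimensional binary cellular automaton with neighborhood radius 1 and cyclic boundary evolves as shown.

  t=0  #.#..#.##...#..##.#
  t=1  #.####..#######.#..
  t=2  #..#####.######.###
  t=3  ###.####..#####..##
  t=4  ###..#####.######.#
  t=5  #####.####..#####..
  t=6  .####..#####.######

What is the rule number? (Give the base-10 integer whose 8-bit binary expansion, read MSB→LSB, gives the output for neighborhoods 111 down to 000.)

215

  ###|#  b7=1 t=1,i=3
  ##.|#  b6=1 t=0,i=0
  #.#|.  b5=0 t=0,i=1
  #..|#  b4=1 t=0,i=3
  .##|.  b3=0 t=0,i=7
  .#.|#  b2=1 t=0,i=2
  ..#|#  b1=1 t=0,i=4
  ...|#  b0=1 t=0,i=10
  bits 11010111 = 215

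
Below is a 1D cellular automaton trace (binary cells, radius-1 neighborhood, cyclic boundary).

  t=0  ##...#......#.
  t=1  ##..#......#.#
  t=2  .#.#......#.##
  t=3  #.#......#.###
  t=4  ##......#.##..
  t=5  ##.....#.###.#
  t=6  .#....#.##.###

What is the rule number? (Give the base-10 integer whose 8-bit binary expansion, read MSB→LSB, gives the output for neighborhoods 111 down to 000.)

106

  nb ###: next=.  (t=1,i=0, bit7=0)
  nb ##.: next=#  (t=0,i=1, bit6=1)
  nb #.#: next=#  (t=0,i=13, bit5=1)
  nb #..: next=.  (t=0,i=2, bit4=0)
  nb .##: next=#  (t=0,i=0, bit3=1)
  nb .#.: next=.  (t=0,i=5, bit2=0)
  nb ..#: next=#  (t=0,i=4, bit1=1)
  nb ...: next=.  (t=0,i=3, bit0=0)
  bits 01101010 = 106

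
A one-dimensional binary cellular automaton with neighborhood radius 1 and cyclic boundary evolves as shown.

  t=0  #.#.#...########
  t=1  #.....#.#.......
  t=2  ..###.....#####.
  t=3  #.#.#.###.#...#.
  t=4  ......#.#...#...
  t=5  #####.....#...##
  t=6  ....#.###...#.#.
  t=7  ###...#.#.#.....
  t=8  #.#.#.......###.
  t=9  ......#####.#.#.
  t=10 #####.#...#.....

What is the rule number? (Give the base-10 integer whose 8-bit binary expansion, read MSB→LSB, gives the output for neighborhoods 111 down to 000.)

73

  [7] ### => .  t=0,i=9
  [6] ##. => #  t=0,i=0
  [5] #.# => .  t=0,i=1
  [4] #.. => .  t=0,i=5
  [3] .## => #  t=0,i=8
  [2] .#. => .  t=0,i=2
  [1] ..# => .  t=0,i=7
  [0] ... => #  t=0,i=6
  bits 01001001 = 73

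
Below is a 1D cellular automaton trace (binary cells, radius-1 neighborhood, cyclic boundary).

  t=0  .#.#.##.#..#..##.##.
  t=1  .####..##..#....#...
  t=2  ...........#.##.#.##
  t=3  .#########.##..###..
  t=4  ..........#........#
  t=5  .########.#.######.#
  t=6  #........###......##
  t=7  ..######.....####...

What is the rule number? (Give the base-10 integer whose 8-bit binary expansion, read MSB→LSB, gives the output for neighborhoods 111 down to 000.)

37

  nb ###: next=.  (t=1,i=2, bit7=0)
  nb ##.: next=.  (t=0,i=6, bit6=0)
  nb #.#: next=#  (t=0,i=2, bit5=1)
  nb #..: next=.  (t=0,i=9, bit4=0)
  nb .##: next=.  (t=0,i=5, bit3=0)
  nb .#.: next=#  (t=0,i=1, bit2=1)
  nb ..#: next=.  (t=0,i=0, bit1=0)
  nb ...: next=#  (t=1,i=13, bit0=1)
  bits 00100101 = 37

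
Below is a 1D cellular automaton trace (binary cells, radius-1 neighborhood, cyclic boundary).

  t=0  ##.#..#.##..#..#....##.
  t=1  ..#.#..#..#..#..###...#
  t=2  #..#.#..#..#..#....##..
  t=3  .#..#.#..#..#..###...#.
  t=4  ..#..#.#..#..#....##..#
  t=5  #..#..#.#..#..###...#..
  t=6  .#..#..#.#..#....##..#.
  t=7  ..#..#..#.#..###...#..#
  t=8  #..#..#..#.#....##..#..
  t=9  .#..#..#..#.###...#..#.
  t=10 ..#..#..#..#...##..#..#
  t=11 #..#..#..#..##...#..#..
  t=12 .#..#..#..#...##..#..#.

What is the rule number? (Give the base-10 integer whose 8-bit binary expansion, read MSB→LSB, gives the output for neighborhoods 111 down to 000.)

  [7] ### => .  t=1,i=17
  [6] ##. => .  t=0,i=1
  [5] #.# => #  t=0,i=2
  [4] #.. => #  t=0,i=4
  [3] .## => .  t=0,i=0
  [2] .#. => .  t=0,i=3
  [1] ..# => .  t=0,i=5
  [0] ... => #  t=0,i=17
  bits 00110001 = 49

49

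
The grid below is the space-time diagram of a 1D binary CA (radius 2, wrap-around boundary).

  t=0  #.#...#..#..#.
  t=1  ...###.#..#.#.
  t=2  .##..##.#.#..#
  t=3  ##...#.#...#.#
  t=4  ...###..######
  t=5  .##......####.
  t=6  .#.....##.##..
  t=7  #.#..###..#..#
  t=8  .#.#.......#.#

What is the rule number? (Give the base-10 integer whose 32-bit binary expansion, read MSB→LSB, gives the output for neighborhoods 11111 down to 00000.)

3837954926

  nb #####: next=#  (t=4,i=10, bit31=1)
  nb ####.: next=#  (t=4,i=12, bit30=1)
  nb ###.#: next=#  (t=1,i=5, bit29=1)
  nb ###..: next=.  (t=3,i=1, bit28=0)
  nb ##.##: next=.  (t=6,i=9, bit27=0)
  nb ##.#.: next=#  (t=1,i=6, bit26=1)
  nb ##..#: next=.  (t=2,i=3, bit25=0)
  nb ##...: next=.  (t=3,i=2, bit24=0)
  nb #.###: next=#  (t=3,i=13, bit23=1)
  nb #.##.: next=#  (t=2,i=1, bit22=1)
  nb #.#.#: next=.  (t=0,i=0, bit21=0)
  nb #.#..: next=.  (t=0,i=2, bit20=0)
  nb #..##: next=.  (t=2,i=4, bit19=0)
  nb #..#.: next=.  (t=0,i=8, bit18=0)
  nb #...#: next=#  (t=0,i=4, bit17=1)
  nb #....: next=.  (t=1,i=0, bit16=0)
  nb .####: next=#  (t=4,i=9, bit15=1)
  nb .###.: next=.  (t=1,i=4, bit14=0)
  nb .##.#: next=.  (t=2,i=6, bit13=0)
  nb .##..: next=.  (t=2,i=2, bit12=0)
  nb .#.##: next=#  (t=2,i=0, bit11=1)
  nb .#.#.: next=.  (t=0,i=1, bit10=0)
  nb .#..#: next=#  (t=0,i=7, bit9=1)
  nb .#...: next=#  (t=0,i=3, bit8=1)
  nb ..###: next=.  (t=1,i=3, bit7=0)
  nb ..##.: next=#  (t=2,i=5, bit6=1)
  nb ..#.#: next=#  (t=0,i=12, bit5=1)
  nb ..#..: next=.  (t=0,i=6, bit4=0)
  nb ...##: next=#  (t=1,i=2, bit3=1)
  nb ...#.: next=#  (t=0,i=5, bit2=1)
  nb ....#: next=#  (t=1,i=1, bit1=1)
  nb .....: next=.  (t=5,i=5, bit0=0)
  bits 11100100110000101000101101101110 = 3837954926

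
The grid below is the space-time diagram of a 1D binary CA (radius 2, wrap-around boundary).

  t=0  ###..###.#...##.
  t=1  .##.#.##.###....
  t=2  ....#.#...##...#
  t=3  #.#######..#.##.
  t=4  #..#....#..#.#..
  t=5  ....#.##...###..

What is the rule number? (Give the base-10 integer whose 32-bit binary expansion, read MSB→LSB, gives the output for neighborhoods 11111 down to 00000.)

  nb #####: next=.  (t=3,i=4, bit31=0)
  nb ####.: next=.  (t=3,i=7, bit30=0)
  nb ###.#: next=#  (t=0,i=7, bit29=1)
  nb ###..: next=#  (t=0,i=2, bit28=1)
  nb ##.##: next=.  (t=0,i=15, bit27=0)
  nb ##.#.: next=.  (t=0,i=8, bit26=0)
  nb ##..#: next=.  (t=0,i=3, bit25=0)
  nb ##...: next=.  (t=1,i=12, bit24=0)
  nb #.###: next=.  (t=0,i=0, bit23=0)
  nb #.##.: next=#  (t=1,i=6, bit22=1)
  nb #.#.#: next=#  (t=1,i=4, bit21=1)
  nb #.#..: next=#  (t=0,i=9, bit20=1)
  nb #..##: next=#  (t=0,i=4, bit19=1)
  nb #..#.: next=.  (t=3,i=10, bit18=0)
  nb #...#: next=#  (t=0,i=11, bit17=1)
  nb #....: next=.  (t=1,i=13, bit16=0)
  nb .####: next=#  (t=3,i=3, bit15=1)
  nb .###.: next=#  (t=0,i=1, bit14=1)
  nb .##.#: next=.  (t=0,i=14, bit13=0)
  nb .##..: next=#  (t=2,i=11, bit12=1)
  nb .#.##: next=.  (t=1,i=5, bit11=0)
  nb .#.#.: next=#  (t=2,i=5, bit10=1)
  nb .#..#: next=.  (t=4,i=1, bit9=0)
  nb .#...: next=#  (t=0,i=10, bit8=1)
  nb ..###: next=.  (t=0,i=5, bit7=0)
  nb ..##.: next=.  (t=0,i=13, bit6=0)
  nb ..#.#: next=#  (t=2,i=4, bit5=1)
  nb ..#..: next=.  (t=2,i=15, bit4=0)
  nb ...##: next=.  (t=0,i=12, bit3=0)
  nb ...#.: next=#  (t=2,i=3, bit2=1)
  nb ....#: next=#  (t=1,i=15, bit1=1)
  nb .....: next=.  (t=1,i=14, bit0=0)
  bits 00110000011110101101010100100110 = 813356326

813356326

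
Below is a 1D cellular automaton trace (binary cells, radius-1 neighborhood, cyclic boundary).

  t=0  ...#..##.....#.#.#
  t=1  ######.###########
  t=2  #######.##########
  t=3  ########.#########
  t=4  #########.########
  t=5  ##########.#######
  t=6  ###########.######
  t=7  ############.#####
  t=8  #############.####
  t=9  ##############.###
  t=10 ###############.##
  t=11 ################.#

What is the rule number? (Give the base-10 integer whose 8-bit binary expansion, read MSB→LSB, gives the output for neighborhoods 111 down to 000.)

247

  nb ###: next=#  (t=1,i=0, bit7=1)
  nb ##.: next=#  (t=0,i=7, bit6=1)
  nb #.#: next=#  (t=0,i=14, bit5=1)
  nb #..: next=#  (t=0,i=0, bit4=1)
  nb .##: next=.  (t=0,i=6, bit3=0)
  nb .#.: next=#  (t=0,i=3, bit2=1)
  nb ..#: next=#  (t=0,i=2, bit1=1)
  nb ...: next=#  (t=0,i=1, bit0=1)
  bits 11110111 = 247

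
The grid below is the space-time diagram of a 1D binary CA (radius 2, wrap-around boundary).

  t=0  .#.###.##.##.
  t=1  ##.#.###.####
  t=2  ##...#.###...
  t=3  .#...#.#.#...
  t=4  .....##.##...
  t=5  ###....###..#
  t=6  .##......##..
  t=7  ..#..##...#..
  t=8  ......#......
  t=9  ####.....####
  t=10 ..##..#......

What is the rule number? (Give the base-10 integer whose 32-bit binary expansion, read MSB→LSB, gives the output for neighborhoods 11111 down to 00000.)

2060719137

  ##### -> .   bit 31 = 0  t=1,i=11
  ####. -> #   bit 30 = 1  t=1,i=0
  ###.# -> #   bit 29 = 1  t=0,i=5
  ###.. -> #   bit 28 = 1  t=2,i=9
  ##.## -> #   bit 27 = 1  t=0,i=6
  ##.#. -> .   bit 26 = 0  t=1,i=2
  ##..# -> #   bit 25 = 1  t=0,i=12
  ##... -> .   bit 24 = 0  t=2,i=2
  #.### -> #   bit 23 = 1  t=0,i=3
  #.##. -> #   bit 22 = 1  t=0,i=7
  #.#.# -> .   bit 21 = 0  t=1,i=3
  #.#.. -> #   bit 20 = 1  t=3,i=9
  #..## -> .   bit 19 = 0  t=5,i=11
  #..#. -> #   bit 18 = 1  t=0,i=0
  #...# -> .   bit 17 = 0  t=2,i=3
  #.... -> .   bit 16 = 0  t=3,i=11
  .#### -> .   bit 15 = 0  t=1,i=10
  .###. -> .   bit 14 = 0  t=0,i=4
  .##.# -> .   bit 13 = 0  t=0,i=8
  .##.. -> #   bit 12 = 1  t=0,i=11
  .#.## -> .   bit 11 = 0  t=0,i=2
  .#.#. -> #   bit 10 = 1  t=3,i=6
  .#..# -> .   bit 9 = 0  t=7,i=3
  .#... -> .   bit 8 = 0  t=3,i=2
  ..### -> .   bit 7 = 0  t=5,i=7
  ..##. -> .   bit 6 = 0  t=2,i=0
  ..#.# -> #   bit 5 = 1  t=0,i=1
  ..#.. -> .   bit 4 = 0  t=3,i=1
  ...## -> .   bit 3 = 0  t=2,i=12
  ...#. -> .   bit 2 = 0  t=2,i=4
  ....# -> .   bit 1 = 0  t=3,i=12
  ..... -> #   bit 0 = 1  t=4,i=0
  bits 01111010110101000001010000100001 = 2060719137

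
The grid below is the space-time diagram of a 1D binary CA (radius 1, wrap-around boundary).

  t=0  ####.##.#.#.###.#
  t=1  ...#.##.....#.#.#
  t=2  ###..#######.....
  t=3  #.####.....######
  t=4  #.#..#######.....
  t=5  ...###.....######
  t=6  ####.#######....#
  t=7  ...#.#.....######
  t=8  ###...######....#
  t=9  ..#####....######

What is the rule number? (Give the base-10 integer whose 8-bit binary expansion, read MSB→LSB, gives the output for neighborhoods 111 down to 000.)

  nb ###: next=.  (t=0,i=0, bit7=0)
  nb ##.: next=#  (t=0,i=3, bit6=1)
  nb #.#: next=.  (t=0,i=4, bit5=0)
  nb #..: next=#  (t=1,i=0, bit4=1)
  nb .##: next=#  (t=0,i=5, bit3=1)
  nb .#.: next=.  (t=0,i=8, bit2=0)
  nb ..#: next=#  (t=1,i=2, bit1=1)
  nb ...: next=#  (t=1,i=1, bit0=1)
  bits 01011011 = 91

91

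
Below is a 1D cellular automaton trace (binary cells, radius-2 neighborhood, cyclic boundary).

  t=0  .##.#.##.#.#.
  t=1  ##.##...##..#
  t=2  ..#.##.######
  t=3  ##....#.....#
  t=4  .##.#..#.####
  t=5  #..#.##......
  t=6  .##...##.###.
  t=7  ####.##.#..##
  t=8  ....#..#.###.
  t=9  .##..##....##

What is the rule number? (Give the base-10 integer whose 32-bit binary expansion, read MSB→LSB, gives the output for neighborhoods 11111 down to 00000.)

522982347

  #####|.  b31=0 t=2,i=9
  ####.|.  b30=0 t=2,i=11
  ###.#|.  b29=0 t=1,i=1
  ###..|#  b28=1 t=2,i=12
  ##.##|#  b27=1 t=1,i=2
  ##.#.|#  b26=1 t=0,i=3
  ##..#|#  b25=1 t=1,i=10
  ##...|#  b24=1 t=1,i=5
  #.###|.  b23=0 t=2,i=7
  #.##.|.  b22=0 t=0,i=6
  #.#.#|#  b21=1 t=0,i=4
  #.#..|.  b20=0 t=0,i=11
  #..##|#  b19=1 t=0,i=0
  #..#.|#  b18=1 t=2,i=1
  #...#|.  b17=0 t=1,i=6
  #....|.  b16=0 t=3,i=3
  .####|.  b15=0 t=2,i=8
  .###.|.  b14=0 t=1,i=0
  .##.#|.  b13=0 t=0,i=2
  .##..|#  b12=1 t=1,i=4
  .#.##|.  b11=0 t=0,i=5
  .#.#.|.  b10=0 t=0,i=10
  .#..#|#  b9=1 t=0,i=12
  .#...|#  b8=1 t=3,i=7
  ..###|#  b7=1 t=1,i=12
  ..##.|#  b6=1 t=0,i=1
  ..#.#|.  b5=0 t=2,i=2
  ..#..|.  b4=0 t=3,i=6
  ...##|#  b3=1 t=1,i=7
  ...#.|.  b2=0 t=3,i=5
  ....#|#  b1=1 t=3,i=4
  .....|#  b0=1 t=3,i=9
  bits 00011111001011000001001111001011 = 522982347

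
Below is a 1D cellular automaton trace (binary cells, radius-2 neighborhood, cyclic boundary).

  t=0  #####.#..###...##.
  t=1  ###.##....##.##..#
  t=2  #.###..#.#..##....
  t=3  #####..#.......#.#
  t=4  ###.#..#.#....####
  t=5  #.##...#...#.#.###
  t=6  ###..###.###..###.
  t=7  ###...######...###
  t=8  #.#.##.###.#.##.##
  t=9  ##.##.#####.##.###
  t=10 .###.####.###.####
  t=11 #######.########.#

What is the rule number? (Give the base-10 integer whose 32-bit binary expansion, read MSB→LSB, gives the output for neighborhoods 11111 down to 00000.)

3166947388

  #####|#  b31=1 t=0,i=2
  ####.|.  b30=0 t=0,i=3
  ###.#|#  b29=1 t=0,i=4
  ###..|#  b28=1 t=0,i=11
  ##.##|#  b27=1 t=0,i=17
  ##.#.|#  b26=1 t=0,i=5
  ##..#|.  b25=0 t=1,i=15
  ##...|.  b24=0 t=0,i=12
  #.###|#  b23=1 t=0,i=0
  #.##.|#  b22=1 t=1,i=4
  #.#.#|.  b21=0 t=5,i=13
  #.#..|.  b20=0 t=0,i=6
  #..##|.  b19=0 t=0,i=8
  #..#.|.  b18=0 t=2,i=6
  #...#|#  b17=1 t=0,i=13
  #....|#  b16=1 t=1,i=7
  .####|#  b15=1 t=0,i=1
  .###.|#  b14=1 t=0,i=10
  .##.#|.  b13=0 t=0,i=16
  .##..|.  b12=0 t=1,i=5
  .#.##|#  b11=1 t=2,i=1
  .#.#.|.  b10=0 t=2,i=8
  .#..#|.  b9=0 t=0,i=7
  .#...|.  b8=0 t=3,i=8
  ..###|.  b7=0 t=0,i=9
  ..##.|.  b6=0 t=0,i=15
  ..#.#|#  b5=1 t=2,i=0
  ..#..|#  b4=1 t=3,i=7
  ...##|#  b3=1 t=0,i=14
  ...#.|#  b2=1 t=2,i=17
  ....#|.  b1=0 t=1,i=8
  .....|.  b0=0 t=3,i=10
  bits 10111100110000111100100000111100 = 3166947388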